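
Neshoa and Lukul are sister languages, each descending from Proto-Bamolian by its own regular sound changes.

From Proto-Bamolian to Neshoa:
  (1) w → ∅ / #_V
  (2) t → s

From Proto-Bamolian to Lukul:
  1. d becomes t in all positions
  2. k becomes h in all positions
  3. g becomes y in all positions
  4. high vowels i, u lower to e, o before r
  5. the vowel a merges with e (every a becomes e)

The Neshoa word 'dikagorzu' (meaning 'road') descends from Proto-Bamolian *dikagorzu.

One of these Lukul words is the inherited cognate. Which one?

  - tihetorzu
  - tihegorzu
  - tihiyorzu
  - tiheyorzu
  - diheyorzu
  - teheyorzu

tiheyorzu

Lukul: start from *dikagorzu.
  rule 1 (unconditioned shift): dikagorzu → tikagorzu
  rule 2 (unconditioned shift): tikagorzu → tihagorzu
  rule 3 (unconditioned shift): tihagorzu → tihayorzu
  rule 4: no change — tihayorzu
  rule 5 (vowel merger): tihayorzu → tiheyorzu
  ⇒ Lukul tiheyorzu
Among the options, 'tiheyorzu' alone shows every Lukul change applied in order.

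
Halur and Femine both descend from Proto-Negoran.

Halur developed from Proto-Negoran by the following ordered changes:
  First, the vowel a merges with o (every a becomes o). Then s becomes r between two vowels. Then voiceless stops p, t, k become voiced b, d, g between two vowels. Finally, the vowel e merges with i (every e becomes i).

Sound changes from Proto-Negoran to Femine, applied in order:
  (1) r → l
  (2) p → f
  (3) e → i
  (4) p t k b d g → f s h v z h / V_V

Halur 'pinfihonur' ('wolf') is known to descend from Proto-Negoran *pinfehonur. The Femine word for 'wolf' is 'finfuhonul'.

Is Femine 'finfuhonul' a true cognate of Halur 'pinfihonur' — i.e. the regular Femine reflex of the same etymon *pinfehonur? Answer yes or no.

Derive the expected Femine reflex of *pinfehonur:
Femine: *pinfehonur > pinfehonul > finfehonul > finfihonul  (by unconditioned shift, unconditioned shift, vowel merger)
The regular Femine reflex would be 'finfihonul', but the attested form is 'finfuhonul'. The correspondence is irregular, so they are not cognates (the Femine form has a different source).

no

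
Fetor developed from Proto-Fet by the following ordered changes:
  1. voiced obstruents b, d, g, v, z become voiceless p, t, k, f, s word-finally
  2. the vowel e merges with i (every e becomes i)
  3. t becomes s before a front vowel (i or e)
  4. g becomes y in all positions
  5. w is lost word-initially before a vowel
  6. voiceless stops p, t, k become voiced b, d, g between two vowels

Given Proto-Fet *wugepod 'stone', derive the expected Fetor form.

uyibot

Fetor: *wugepod > wugepot > wugipot > wuyipot > uyipot > uyibot  (by final devoicing, vowel merger, unconditioned shift, glide loss, intervocalic voicing)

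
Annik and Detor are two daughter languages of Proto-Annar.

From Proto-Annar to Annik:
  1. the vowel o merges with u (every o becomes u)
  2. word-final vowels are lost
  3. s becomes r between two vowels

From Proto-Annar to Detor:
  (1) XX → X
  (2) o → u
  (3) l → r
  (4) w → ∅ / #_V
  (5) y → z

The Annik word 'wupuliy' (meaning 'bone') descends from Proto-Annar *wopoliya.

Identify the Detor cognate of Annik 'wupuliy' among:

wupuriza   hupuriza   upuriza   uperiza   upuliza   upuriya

Detor: start from *wopoliya.
  rule 1: no change — wopoliya
  rule 2 (vowel merger): wopoliya → wupuliya
  rule 3 (unconditioned shift): wupuliya → wupuriya
  rule 4 (glide loss): wupuriya → upuriya
  rule 5 (unconditioned shift): upuriya → upuriza
  ⇒ Detor upuriza
Only 'upuriza' matches the regular Detor development of *wopoliya.

upuriza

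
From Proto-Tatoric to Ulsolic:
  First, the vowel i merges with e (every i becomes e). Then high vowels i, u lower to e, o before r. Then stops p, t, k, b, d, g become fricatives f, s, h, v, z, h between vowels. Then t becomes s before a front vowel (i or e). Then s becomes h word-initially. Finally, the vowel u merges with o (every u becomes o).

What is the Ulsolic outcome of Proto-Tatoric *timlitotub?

Ulsolic: start from *timlitotub.
  rule 1 (vowel merger): timlitotub → temletotub
  rule 2: no change — temletotub
  rule 3 (intervocalic lenition): temletotub → temlesosub
  rule 4 (palatalisation): temlesosub → semlesosub
  rule 5 (debuccalisation): semlesosub → hemlesosub
  rule 6 (vowel merger): hemlesosub → hemlesosob
  ⇒ Ulsolic hemlesosob

hemlesosob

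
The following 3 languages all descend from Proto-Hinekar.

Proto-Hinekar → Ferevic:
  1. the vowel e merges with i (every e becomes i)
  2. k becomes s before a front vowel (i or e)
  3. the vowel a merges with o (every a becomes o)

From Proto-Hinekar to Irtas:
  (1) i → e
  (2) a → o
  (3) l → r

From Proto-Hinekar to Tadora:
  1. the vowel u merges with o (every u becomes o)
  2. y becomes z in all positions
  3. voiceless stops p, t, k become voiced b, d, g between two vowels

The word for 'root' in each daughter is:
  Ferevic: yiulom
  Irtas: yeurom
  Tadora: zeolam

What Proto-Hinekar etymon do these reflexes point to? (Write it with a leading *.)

*yeulam

Position 4: Ferevic has l, Irtas has r, Tadora has l. Ferevic preserves l here (none of its changes turn any other segment into l), so the proto-segment is *l.
Position 2: Ferevic has i, Irtas has e, Tadora has e. Tadora preserves e here (none of its changes turn any other segment into e), so the proto-segment is *e.
Verify the candidate proto-form against each daughter:
Ferevic: *yeulam > yiulam > yiulom  (by vowel merger, vowel merger)
Irtas: start from *yeulam.
  rule 1: no change — yeulam
  rule 2 (vowel merger): yeulam → yeulom
  rule 3 (unconditioned shift): yeulom → yeurom
  ⇒ Irtas yeurom
Tadora: start from *yeulam.
  rule 1 (vowel merger): yeulam → yeolam
  rule 2 (unconditioned shift): yeolam → zeolam
  rule 3: no change — zeolam
  ⇒ Tadora zeolam
Only *yeulam yields all of Ferevic yiulom, Irtas yeurom, Tadora zeolam.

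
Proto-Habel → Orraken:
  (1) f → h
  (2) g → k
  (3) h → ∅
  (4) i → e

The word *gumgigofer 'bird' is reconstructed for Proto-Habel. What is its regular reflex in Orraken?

Orraken: start from *gumgigofer.
  rule 1 (unconditioned shift): gumgigofer → gumgigoher
  rule 2 (unconditioned shift): gumgigoher → kumkikoher
  rule 3 (h-loss): kumkikoher → kumkikoer
  rule 4 (vowel merger): kumkikoer → kumkekoer
  ⇒ Orraken kumkekoer

kumkekoer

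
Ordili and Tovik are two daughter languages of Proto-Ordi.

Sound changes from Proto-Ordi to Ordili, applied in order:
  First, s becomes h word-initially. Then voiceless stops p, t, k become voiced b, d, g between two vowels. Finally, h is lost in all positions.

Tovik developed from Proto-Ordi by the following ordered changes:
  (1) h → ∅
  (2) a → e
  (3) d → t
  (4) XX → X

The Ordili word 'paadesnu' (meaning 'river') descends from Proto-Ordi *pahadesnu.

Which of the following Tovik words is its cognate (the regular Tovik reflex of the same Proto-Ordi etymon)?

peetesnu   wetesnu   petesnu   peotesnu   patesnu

petesnu

Tovik: *pahadesnu > paadesnu > peedesnu > peetesnu > petesnu  (by h-loss, vowel merger, unconditioned shift, degemination)
Among the options, 'petesnu' alone shows every Tovik change applied in order.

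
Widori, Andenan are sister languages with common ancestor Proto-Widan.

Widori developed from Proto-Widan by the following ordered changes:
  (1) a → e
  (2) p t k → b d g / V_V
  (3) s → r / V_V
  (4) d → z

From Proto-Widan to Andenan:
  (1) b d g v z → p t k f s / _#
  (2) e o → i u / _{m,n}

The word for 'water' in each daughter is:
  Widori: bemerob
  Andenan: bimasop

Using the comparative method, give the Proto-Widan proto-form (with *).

Position 2: Widori has e, Andenan has i. Taking the neighbouring segments as reconstructed: Widori e could go back to *a or *e; Andenan i could go back to *e or *i — the one source consistent with every daughter is *e.
Position 7: Widori has b, Andenan has p. Taking the neighbouring segments as reconstructed: Widori b can only go back to *b; Andenan p could go back to *p or *b — the one source consistent with every daughter is *b.
Position 4: Widori has e, Andenan has a. Andenan preserves a here (none of its changes turn any other segment into a), so the proto-segment is *a.
This points to *bemasob. Verify forward in each daughter:
Widori: *bemasob > bemesob > bemerob  (by vowel merger, rhotacism)
Andenan: *bemasob
  bemasob → bemasop   [final devoicing]
  bemasop → bimasop   [pre-nasal raising]
  giving Andenan bimasop.
No other proto-form is consistent with every reflex, so the reconstruction is *bemasob.

*bemasob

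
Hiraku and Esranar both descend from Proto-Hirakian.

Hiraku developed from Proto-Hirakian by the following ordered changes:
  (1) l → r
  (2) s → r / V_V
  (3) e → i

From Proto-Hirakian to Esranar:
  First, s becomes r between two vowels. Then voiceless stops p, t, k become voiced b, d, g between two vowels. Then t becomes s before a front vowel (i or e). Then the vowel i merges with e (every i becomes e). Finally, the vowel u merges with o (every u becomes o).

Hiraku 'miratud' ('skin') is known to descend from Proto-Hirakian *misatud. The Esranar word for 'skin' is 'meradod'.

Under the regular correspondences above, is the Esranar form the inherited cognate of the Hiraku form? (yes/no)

yes

Derive the expected Esranar reflex of *misatud:
Esranar: *misatud > miratud > miradud > meradud > meradod  (by rhotacism, intervocalic voicing, vowel merger, vowel merger)
Esranar 'meradod' matches the regular reflex exactly, so the pair is cognate.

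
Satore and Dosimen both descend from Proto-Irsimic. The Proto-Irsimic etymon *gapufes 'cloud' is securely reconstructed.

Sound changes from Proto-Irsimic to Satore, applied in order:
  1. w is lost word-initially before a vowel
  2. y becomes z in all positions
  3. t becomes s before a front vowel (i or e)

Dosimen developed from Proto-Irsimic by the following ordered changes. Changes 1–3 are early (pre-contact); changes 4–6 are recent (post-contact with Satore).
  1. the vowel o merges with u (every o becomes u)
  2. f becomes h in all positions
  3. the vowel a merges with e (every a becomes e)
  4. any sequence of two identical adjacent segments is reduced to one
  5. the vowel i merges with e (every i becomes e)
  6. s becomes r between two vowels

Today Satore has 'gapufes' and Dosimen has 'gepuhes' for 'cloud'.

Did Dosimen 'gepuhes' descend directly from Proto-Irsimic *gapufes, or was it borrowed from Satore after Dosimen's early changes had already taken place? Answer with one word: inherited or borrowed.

inherited

If inherited, *gapufes would pass through all of Dosimen's changes:
Dosimen: start from *gapufes.
  rule 1: no change — gapufes
  rule 2 (unconditioned shift): gapufes → gapuhes
  rule 3 (vowel merger): gapuhes → gepuhes
  rule 4: no change — gepuhes
  rule 5: no change — gepuhes
  rule 6: no change — gepuhes
  ⇒ Dosimen gepuhes
If borrowed from Satore 'gapufes' after the early changes, it would undergo only the recent ones:
  rule 4 (degemination): no change (gapufes)
  rule 5 (vowel merger): no change (gapufes)
  rule 6 (rhotacism): no change (gapufes)
  ⇒ as a loan: gapufes
Dosimen 'gepuhes' matches the inherited outcome exactly, so it is an inherited cognate, not a loan.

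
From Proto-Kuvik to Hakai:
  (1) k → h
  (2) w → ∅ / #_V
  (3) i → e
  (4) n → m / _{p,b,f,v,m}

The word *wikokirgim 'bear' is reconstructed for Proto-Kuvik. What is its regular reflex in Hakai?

Hakai: *wikokirgim > wihohirgim > ihohirgim > ehohergem  (by unconditioned shift, glide loss, vowel merger)

ehohergem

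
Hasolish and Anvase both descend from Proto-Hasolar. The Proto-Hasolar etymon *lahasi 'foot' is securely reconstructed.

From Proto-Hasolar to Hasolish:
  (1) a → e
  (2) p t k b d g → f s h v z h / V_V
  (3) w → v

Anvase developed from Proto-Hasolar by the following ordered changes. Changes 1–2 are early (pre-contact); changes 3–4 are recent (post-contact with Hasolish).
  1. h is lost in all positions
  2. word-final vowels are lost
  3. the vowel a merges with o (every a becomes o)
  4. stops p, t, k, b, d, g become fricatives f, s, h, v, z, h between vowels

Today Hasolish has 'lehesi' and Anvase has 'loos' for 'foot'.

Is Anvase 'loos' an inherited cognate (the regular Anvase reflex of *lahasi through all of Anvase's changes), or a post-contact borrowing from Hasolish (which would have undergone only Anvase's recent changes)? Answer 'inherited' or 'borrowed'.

inherited

If inherited, *lahasi would pass through all of Anvase's changes:
Anvase: *lahasi
  lahasi → laasi   [h-loss]
  laasi → laas   [apocope]
  laas → loos   [vowel merger]
  loos (rule 4 does not apply)
  giving Anvase loos.
If borrowed from Hasolish 'lehesi' after the early changes, it would undergo only the recent ones:
  rule 3 (vowel merger): no change (lehesi)
  rule 4 (intervocalic lenition): no change (lehesi)
  ⇒ as a loan: lehesi
Anvase 'loos' matches the inherited outcome exactly, so it is an inherited cognate, not a loan.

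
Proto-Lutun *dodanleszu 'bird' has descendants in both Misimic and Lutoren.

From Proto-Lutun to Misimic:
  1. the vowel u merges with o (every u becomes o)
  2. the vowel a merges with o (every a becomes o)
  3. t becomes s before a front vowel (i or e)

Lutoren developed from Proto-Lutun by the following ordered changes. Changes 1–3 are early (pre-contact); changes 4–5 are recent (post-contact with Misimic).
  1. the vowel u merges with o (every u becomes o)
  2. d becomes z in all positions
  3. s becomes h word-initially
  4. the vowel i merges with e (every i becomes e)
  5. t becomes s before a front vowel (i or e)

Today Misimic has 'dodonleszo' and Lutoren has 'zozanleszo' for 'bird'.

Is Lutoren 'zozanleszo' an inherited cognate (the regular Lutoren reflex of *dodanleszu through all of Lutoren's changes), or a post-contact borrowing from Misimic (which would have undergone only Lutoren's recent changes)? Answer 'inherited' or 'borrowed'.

If inherited, *dodanleszu would pass through all of Lutoren's changes:
Lutoren: *dodanleszu
  dodanleszu → dodanleszo   [vowel merger]
  dodanleszo → zozanleszo   [unconditioned shift]
  zozanleszo (rule 3 does not apply)
  zozanleszo (rule 4 does not apply)
  zozanleszo (rule 5 does not apply)
  giving Lutoren zozanleszo.
If borrowed from Misimic 'dodonleszo' after the early changes, it would undergo only the recent ones:
  rule 4 (vowel merger): no change (dodonleszo)
  rule 5 (palatalisation): no change (dodonleszo)
  ⇒ as a loan: dodonleszo
Lutoren 'zozanleszo' matches the inherited outcome exactly, so it is an inherited cognate, not a loan.

inherited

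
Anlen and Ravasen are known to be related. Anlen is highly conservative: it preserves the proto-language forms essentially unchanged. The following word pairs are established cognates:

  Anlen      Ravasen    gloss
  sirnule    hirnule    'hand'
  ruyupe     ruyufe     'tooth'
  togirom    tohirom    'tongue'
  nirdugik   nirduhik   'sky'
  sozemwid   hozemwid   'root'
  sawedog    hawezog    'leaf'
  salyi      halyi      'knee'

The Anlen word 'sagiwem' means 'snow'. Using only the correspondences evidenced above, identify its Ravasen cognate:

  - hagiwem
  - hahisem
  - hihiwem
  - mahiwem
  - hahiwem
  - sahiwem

sawedog ~ hawezog, salyi ~ halyi — Anlen s corresponds to Ravasen h word-initially before a back vowel.
togirom ~ tohirom, nirdugik ~ nirduhik — Anlen g corresponds to Ravasen h between vowels (before a front vowel).
Applying these to Anlen 'sagiwem':
  sagiwem → hagiwem   (s→h word-initially before a back vowel)
  hagiwem → hahiwem   (g→h between vowels (before a front vowel))
So the Ravasen cognate is 'hahiwem'.

hahiwem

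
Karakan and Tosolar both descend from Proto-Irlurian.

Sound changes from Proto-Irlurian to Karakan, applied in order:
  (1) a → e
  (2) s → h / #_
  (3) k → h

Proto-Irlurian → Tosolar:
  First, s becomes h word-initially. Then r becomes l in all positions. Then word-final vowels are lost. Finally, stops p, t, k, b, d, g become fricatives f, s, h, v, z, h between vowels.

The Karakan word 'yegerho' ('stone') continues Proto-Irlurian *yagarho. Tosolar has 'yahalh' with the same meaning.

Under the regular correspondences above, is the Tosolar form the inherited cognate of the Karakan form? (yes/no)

yes

Derive the expected Tosolar reflex of *yagarho:
Tosolar: *yagarho > yagalho > yagalh > yahalh  (by unconditioned shift, apocope, intervocalic lenition)
Tosolar 'yahalh' matches the regular reflex exactly, so the pair is cognate.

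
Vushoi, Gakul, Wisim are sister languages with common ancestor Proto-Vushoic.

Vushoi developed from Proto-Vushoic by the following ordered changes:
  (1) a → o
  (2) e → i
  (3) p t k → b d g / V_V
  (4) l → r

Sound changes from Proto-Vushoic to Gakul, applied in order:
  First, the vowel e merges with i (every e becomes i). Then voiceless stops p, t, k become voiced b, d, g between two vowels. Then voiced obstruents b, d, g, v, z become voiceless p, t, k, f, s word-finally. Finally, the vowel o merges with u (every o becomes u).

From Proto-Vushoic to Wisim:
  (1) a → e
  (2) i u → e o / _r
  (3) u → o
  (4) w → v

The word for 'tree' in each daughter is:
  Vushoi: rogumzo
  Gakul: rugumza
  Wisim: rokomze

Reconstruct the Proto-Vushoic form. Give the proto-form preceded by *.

*rokumza

Position 2: Vushoi has o, Gakul has u, Wisim has o. Taking the neighbouring segments as reconstructed: Vushoi o could go back to *a or *o; Gakul u could go back to *o or *u; Wisim o could go back to *o or *u — the one source consistent with every daughter is *o.
Position 3: Vushoi has g, Gakul has g, Wisim has k. Wisim preserves k here (none of its changes turn any other segment into k), so the proto-segment is *k.
Position 7: Vushoi has o, Gakul has a, Wisim has e. Gakul preserves a here (none of its changes turn any other segment into a), so the proto-segment is *a.
Verify the candidate proto-form against each daughter:
Vushoi: *rokumza > rokumzo > rogumzo  (by vowel merger, intervocalic voicing)
Gakul: *rokumza > rogumza > rugumza  (by intervocalic voicing, vowel merger)
Wisim: *rokumza
  rokumza → rokumze   [vowel merger]
  rokumze (rule 2 does not apply)
  rokumze → rokomze   [vowel merger]
  rokomze (rule 4 does not apply)
  giving Wisim rokomze.
Only *rokumza yields all of Vushoi rogumzo, Gakul rugumza, Wisim rokomze.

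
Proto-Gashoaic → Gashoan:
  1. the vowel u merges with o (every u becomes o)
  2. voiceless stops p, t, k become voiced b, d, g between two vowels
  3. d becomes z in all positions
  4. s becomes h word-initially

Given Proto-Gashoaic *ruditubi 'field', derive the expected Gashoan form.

Gashoan: *ruditubi > roditobi > rodidobi > rozizobi  (by vowel merger, intervocalic voicing, unconditioned shift)

rozizobi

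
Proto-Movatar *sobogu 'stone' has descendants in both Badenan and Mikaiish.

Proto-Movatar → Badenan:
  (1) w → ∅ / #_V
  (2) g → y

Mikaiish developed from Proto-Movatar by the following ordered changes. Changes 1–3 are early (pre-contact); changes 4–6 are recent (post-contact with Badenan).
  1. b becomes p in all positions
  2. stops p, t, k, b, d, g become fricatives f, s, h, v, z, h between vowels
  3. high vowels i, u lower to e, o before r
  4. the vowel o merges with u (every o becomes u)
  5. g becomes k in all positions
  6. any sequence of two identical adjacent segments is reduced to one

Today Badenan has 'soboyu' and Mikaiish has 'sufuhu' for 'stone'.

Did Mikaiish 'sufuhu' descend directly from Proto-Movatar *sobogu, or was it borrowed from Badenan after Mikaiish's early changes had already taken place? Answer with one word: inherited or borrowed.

inherited

If inherited, *sobogu would pass through all of Mikaiish's changes:
Mikaiish: start from *sobogu.
  rule 1 (unconditioned shift): sobogu → sopogu
  rule 2 (intervocalic lenition): sopogu → sofohu
  rule 3: no change — sofohu
  rule 4 (vowel merger): sofohu → sufuhu
  rule 5: no change — sufuhu
  rule 6: no change — sufuhu
  ⇒ Mikaiish sufuhu
If borrowed from Badenan 'soboyu' after the early changes, it would undergo only the recent ones:
  rule 4 (vowel merger): soboyu → subuyu
  rule 5 (unconditioned shift): no change (subuyu)
  rule 6 (degemination): no change (subuyu)
  ⇒ as a loan: subuyu
Mikaiish 'sufuhu' matches the inherited outcome exactly, so it is an inherited cognate, not a loan.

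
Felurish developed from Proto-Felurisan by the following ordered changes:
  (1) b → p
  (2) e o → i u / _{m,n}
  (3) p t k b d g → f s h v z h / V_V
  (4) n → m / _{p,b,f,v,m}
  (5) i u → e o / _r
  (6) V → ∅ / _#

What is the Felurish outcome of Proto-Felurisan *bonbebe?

pumpef

Felurish: *bonbebe > ponpepe > punpepe > punpefe > pumpefe > pumpef  (by unconditioned shift, pre-nasal raising, intervocalic lenition, nasal place assimilation, apocope)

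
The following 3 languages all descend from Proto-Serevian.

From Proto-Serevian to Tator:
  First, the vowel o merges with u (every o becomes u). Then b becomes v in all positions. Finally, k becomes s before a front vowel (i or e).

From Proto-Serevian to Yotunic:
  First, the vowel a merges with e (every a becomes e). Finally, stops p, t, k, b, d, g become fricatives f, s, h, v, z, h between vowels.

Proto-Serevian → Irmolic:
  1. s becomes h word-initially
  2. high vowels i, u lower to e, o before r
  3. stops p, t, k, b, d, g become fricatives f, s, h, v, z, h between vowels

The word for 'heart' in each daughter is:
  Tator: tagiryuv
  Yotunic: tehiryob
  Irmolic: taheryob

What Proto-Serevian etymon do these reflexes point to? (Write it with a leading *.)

Position 7: Tator has u, Yotunic has o, Irmolic has o. Yotunic preserves o here (none of its changes turn any other segment into o), so the proto-segment is *o.
Position 2: Tator has a, Yotunic has e, Irmolic has a. Tator preserves a here (none of its changes turn any other segment into a), so the proto-segment is *a.
Position 3: Tator has g, Yotunic has h, Irmolic has h. Tator preserves g here (none of its changes turn any other segment into g), so the proto-segment is *g.
This points to *tagiryob. Verify forward in each daughter:
Tator: *tagiryob > tagiryub > tagiryuv  (by vowel merger, unconditioned shift)
Yotunic: start from *tagiryob.
  rule 1 (vowel merger): tagiryob → tegiryob
  rule 2 (intervocalic lenition): tegiryob → tehiryob
  ⇒ Yotunic tehiryob
Irmolic: *tagiryob > tageryob > taheryob  (by pre-rhotic lowering, intervocalic lenition)
Only *tagiryob yields all of Tator tagiryuv, Yotunic tehiryob, Irmolic taheryob.

*tagiryob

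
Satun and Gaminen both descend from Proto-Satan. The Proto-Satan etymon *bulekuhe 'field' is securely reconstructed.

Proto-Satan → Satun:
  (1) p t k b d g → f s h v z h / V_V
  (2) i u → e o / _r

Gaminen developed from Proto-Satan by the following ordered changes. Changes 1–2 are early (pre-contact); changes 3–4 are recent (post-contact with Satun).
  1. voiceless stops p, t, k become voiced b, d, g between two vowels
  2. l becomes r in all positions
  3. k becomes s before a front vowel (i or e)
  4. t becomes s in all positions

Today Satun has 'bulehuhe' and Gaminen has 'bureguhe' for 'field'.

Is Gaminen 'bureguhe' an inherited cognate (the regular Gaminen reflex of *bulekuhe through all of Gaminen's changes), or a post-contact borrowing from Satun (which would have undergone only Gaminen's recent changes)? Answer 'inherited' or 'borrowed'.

inherited

If inherited, *bulekuhe would pass through all of Gaminen's changes:
Gaminen: start from *bulekuhe.
  rule 1 (intervocalic voicing): bulekuhe → buleguhe
  rule 2 (unconditioned shift): buleguhe → bureguhe
  rule 3: no change — bureguhe
  rule 4: no change — bureguhe
  ⇒ Gaminen bureguhe
If borrowed from Satun 'bulehuhe' after the early changes, it would undergo only the recent ones:
  rule 3 (palatalisation): no change (bulehuhe)
  rule 4 (unconditioned shift): no change (bulehuhe)
  ⇒ as a loan: bulehuhe
Gaminen 'bureguhe' matches the inherited outcome exactly, so it is an inherited cognate, not a loan.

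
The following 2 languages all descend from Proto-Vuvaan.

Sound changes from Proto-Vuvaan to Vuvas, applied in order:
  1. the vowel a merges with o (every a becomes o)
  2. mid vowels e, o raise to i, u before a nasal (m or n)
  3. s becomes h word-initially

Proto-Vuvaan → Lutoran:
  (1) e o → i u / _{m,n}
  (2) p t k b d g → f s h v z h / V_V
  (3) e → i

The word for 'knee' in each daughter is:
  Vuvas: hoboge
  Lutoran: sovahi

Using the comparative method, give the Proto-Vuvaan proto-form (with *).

Position 6: Vuvas has e, Lutoran has i. Vuvas preserves e here (none of its changes turn any other segment into e), so the proto-segment is *e.
Position 1: Vuvas has h, Lutoran has s. Taking the neighbouring segments as reconstructed: Vuvas h could go back to *s or *h; Lutoran s can only go back to *s — the one source consistent with every daughter is *s.
Verify the candidate proto-form against each daughter:
Vuvas: *sobage
  sobage → soboge   [vowel merger]
  soboge (rule 2 does not apply)
  soboge → hoboge   [debuccalisation]
  giving Vuvas hoboge.
Lutoran: *sobage > sovahe > sovahi  (by intervocalic lenition, vowel merger)
Only *sobage yields all of Vuvas hoboge, Lutoran sovahi.

*sobage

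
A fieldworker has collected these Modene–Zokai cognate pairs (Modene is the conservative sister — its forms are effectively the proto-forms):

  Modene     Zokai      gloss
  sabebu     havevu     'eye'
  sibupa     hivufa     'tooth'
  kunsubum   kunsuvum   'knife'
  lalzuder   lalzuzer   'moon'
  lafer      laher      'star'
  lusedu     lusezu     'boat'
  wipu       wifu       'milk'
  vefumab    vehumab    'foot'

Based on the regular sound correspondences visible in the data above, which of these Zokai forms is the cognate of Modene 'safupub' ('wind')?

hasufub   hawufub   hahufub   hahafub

sabebu ~ havevu — Modene s corresponds to Zokai h word-initially before a back vowel.
vefumab ~ vehumab — Modene f corresponds to Zokai h between vowels (before a back vowel).
wipu ~ wifu — Modene p corresponds to Zokai f between vowels (before a back vowel).
Applying these to Modene 'safupub':
  safupub → hafupub   (s→h word-initially before a back vowel)
  hafupub → hahupub   (f→h between vowels (before a back vowel))
  hahupub → hahufub   (p→f between vowels (before a back vowel))
So the Zokai cognate is 'hahufub'.

hahufub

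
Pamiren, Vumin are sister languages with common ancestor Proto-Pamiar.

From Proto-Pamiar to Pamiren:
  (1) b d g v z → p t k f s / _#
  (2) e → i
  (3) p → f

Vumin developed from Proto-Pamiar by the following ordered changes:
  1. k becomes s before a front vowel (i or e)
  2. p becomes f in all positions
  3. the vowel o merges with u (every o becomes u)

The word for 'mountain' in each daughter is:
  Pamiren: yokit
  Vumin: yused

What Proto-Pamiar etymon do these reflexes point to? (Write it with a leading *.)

Position 4: Pamiren has i, Vumin has e. Vumin preserves e here (none of its changes turn any other segment into e), so the proto-segment is *e.
Position 2: Pamiren has o, Vumin has u. Pamiren preserves o here (none of its changes turn any other segment into o), so the proto-segment is *o.
This points to *yoked. Verify forward in each daughter:
Pamiren: *yoked
  yoked → yoket   [final devoicing]
  yoket → yokit   [vowel merger]
  yokit (rule 3 does not apply)
  giving Pamiren yokit.
Vumin: start from *yoked.
  rule 1 (palatalisation): yoked → yosed
  rule 2: no change — yosed
  rule 3 (vowel merger): yosed → yused
  ⇒ Vumin yused
*yoked is the unique common source.

*yoked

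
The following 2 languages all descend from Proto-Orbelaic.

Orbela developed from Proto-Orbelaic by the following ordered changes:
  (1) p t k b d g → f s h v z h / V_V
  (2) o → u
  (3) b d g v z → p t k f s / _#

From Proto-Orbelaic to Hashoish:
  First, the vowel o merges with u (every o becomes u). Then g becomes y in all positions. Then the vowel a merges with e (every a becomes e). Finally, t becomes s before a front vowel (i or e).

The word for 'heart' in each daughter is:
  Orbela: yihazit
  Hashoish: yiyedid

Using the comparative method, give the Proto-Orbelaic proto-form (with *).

Position 3: Orbela has h, Hashoish has y. Taking the neighbouring segments as reconstructed: Orbela h could go back to *k or *g or *h; Hashoish y could go back to *g or *y — the one source consistent with every daughter is *g.
Position 4: Orbela has a, Hashoish has e. Orbela preserves a here (none of its changes turn any other segment into a), so the proto-segment is *a.
Position 5: Orbela has z, Hashoish has d. Hashoish preserves d here (none of its changes turn any other segment into d), so the proto-segment is *d.
This points to *yigadid. Verify forward in each daughter:
Orbela: *yigadid > yihazid > yihazit  (by intervocalic lenition, final devoicing)
Hashoish: *yigadid
  yigadid (rule 1 does not apply)
  yigadid → yiyadid   [unconditioned shift]
  yiyadid → yiyedid   [vowel merger]
  yiyedid (rule 4 does not apply)
  giving Hashoish yiyedid.
*yigadid is the unique common source.

*yigadid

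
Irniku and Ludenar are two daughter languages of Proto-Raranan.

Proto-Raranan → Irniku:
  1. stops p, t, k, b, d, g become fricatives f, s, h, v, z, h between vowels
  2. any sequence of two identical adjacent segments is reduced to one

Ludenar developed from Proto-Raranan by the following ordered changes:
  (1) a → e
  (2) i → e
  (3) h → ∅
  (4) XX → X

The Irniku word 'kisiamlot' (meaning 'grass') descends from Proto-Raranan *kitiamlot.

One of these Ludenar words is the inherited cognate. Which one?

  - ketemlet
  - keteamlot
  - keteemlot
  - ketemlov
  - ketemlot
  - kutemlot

Ludenar: *kitiamlot
  kitiamlot → kitiemlot   [vowel merger]
  kitiemlot → keteemlot   [vowel merger]
  keteemlot (rule 3 does not apply)
  keteemlot → ketemlot   [degemination]
  giving Ludenar ketemlot.
Among the options, 'ketemlot' alone shows every Ludenar change applied in order.

ketemlot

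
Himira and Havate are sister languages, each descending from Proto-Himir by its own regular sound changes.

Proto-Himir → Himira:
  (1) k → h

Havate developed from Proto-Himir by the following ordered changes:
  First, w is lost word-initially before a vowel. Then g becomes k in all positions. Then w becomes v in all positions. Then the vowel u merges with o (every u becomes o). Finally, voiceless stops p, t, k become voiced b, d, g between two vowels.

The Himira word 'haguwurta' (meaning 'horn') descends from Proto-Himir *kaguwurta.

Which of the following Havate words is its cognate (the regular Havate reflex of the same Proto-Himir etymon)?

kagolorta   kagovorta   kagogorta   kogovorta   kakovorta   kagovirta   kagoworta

kagovorta

Havate: *kaguwurta
  kaguwurta (rule 1 does not apply)
  kaguwurta → kakuwurta   [unconditioned shift]
  kakuwurta → kakuvurta   [unconditioned shift]
  kakuvurta → kakovorta   [vowel merger]
  kakovorta → kagovorta   [intervocalic voicing]
  giving Havate kagovorta.
The other candidates each miss or misapply at least one Havate change.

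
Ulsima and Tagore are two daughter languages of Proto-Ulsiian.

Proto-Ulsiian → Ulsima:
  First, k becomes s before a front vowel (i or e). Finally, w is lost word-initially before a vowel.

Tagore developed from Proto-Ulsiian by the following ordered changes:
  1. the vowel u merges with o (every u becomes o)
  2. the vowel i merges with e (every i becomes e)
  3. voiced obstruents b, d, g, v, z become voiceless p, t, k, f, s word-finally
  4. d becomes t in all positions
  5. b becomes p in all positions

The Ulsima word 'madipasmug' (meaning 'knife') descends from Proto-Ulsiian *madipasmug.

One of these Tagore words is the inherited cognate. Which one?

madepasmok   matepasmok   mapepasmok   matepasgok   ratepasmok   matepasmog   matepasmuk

matepasmok

Tagore: *madipasmug
  madipasmug → madipasmog   [vowel merger]
  madipasmog → madepasmog   [vowel merger]
  madepasmog → madepasmok   [final devoicing]
  madepasmok → matepasmok   [unconditioned shift]
  matepasmok (rule 5 does not apply)
  giving Tagore matepasmok.
The other candidates each miss or misapply at least one Tagore change.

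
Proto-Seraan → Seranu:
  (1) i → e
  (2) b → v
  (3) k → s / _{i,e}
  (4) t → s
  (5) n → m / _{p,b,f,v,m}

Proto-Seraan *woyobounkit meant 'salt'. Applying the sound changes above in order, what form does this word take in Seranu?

Seranu: *woyobounkit
  woyobounkit → woyobounket   [vowel merger]
  woyobounket → woyovounket   [unconditioned shift]
  woyovounket → woyovounset   [palatalisation]
  woyovounset → woyovounses   [unconditioned shift]
  woyovounses (rule 5 does not apply)
  giving Seranu woyovounses.

woyovounses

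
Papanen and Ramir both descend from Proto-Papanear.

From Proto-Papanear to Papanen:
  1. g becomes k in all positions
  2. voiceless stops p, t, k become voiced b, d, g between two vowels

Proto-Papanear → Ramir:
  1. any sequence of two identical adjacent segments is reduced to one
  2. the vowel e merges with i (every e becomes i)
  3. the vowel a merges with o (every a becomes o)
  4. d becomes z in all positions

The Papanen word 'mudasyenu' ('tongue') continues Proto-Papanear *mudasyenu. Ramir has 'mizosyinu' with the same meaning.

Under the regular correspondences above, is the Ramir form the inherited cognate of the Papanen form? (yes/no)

no

Derive the expected Ramir reflex of *mudasyenu:
Ramir: start from *mudasyenu.
  rule 1: no change — mudasyenu
  rule 2 (vowel merger): mudasyenu → mudasyinu
  rule 3 (vowel merger): mudasyinu → mudosyinu
  rule 4 (unconditioned shift): mudosyinu → muzosyinu
  ⇒ Ramir muzosyinu
The regular Ramir reflex would be 'muzosyinu', but the attested form is 'mizosyinu'. The correspondence is irregular, so they are not cognates (the Ramir form has a different source).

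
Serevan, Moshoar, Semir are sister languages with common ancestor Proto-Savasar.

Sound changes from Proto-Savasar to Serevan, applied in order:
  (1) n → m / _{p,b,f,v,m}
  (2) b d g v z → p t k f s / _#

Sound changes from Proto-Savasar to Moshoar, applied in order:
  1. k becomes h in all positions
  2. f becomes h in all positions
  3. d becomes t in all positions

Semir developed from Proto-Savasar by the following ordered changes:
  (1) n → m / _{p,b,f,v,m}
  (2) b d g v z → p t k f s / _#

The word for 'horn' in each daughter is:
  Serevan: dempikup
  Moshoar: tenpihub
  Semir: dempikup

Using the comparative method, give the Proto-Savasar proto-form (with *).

*denpikub

Position 8: Serevan has p, Moshoar has b, Semir has p. Moshoar preserves b here (none of its changes turn any other segment into b), so the proto-segment is *b.
Position 3: Serevan has m, Moshoar has n, Semir has m. Moshoar preserves n here (none of its changes turn any other segment into n), so the proto-segment is *n.
Position 6: Serevan has k, Moshoar has h, Semir has k. Taking the neighbouring segments as reconstructed: Serevan k can only go back to *k; Moshoar h could go back to *k or *f or *h; Semir k can only go back to *k — the one source consistent with every daughter is *k.
This points to *denpikub. Verify forward in each daughter:
Serevan: *denpikub
  denpikub → dempikub   [nasal place assimilation]
  dempikub → dempikup   [final devoicing]
  giving Serevan dempikup.
Moshoar: *denpikub > denpihub > tenpihub  (by unconditioned shift, unconditioned shift)
Semir: *denpikub
  denpikub → dempikub   [nasal place assimilation]
  dempikub → dempikup   [final devoicing]
  giving Semir dempikup.
*denpikub is the unique common source.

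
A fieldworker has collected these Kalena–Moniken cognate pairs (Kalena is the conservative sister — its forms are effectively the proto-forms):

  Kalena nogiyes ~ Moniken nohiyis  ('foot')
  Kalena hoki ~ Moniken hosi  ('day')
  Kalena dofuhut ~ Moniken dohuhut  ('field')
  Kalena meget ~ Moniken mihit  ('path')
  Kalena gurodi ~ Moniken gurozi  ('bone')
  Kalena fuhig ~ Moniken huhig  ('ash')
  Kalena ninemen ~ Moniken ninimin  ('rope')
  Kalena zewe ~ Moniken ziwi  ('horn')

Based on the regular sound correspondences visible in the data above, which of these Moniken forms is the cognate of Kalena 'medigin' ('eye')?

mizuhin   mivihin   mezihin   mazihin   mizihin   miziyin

mizihin

nogiyes ~ nohiyis, meget ~ mihit — Kalena e corresponds to Moniken i after a consonant, before a consonant other than r, m, n, p, b, f, v.
gurodi ~ gurozi — Kalena d corresponds to Moniken z between vowels (before a front vowel).
nogiyes ~ nohiyis — Kalena g corresponds to Moniken h between vowels (before a front vowel).
Applying these to Kalena 'medigin':
  medigin → midigin   (e→i after a consonant, before a consonant other than r, m, n, p, b, f, v)
  midigin → mizigin   (d→z between vowels (before a front vowel))
  mizigin → mizihin   (g→h between vowels (before a front vowel))
So the Moniken cognate is 'mizihin'.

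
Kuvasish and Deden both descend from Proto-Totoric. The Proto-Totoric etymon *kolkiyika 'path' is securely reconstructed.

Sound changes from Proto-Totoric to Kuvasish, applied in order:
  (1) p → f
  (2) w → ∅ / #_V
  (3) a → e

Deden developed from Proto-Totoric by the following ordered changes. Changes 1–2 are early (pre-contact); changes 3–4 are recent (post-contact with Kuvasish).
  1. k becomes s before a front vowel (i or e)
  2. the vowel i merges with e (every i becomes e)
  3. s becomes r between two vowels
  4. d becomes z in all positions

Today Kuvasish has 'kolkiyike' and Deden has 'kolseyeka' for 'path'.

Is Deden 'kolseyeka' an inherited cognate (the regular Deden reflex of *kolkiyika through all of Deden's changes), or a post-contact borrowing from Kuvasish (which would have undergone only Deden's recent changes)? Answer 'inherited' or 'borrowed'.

inherited

If inherited, *kolkiyika would pass through all of Deden's changes:
Deden: start from *kolkiyika.
  rule 1 (palatalisation): kolkiyika → kolsiyika
  rule 2 (vowel merger): kolsiyika → kolseyeka
  rule 3: no change — kolseyeka
  rule 4: no change — kolseyeka
  ⇒ Deden kolseyeka
If borrowed from Kuvasish 'kolkiyike' after the early changes, it would undergo only the recent ones:
  rule 3 (rhotacism): no change (kolkiyike)
  rule 4 (unconditioned shift): no change (kolkiyike)
  ⇒ as a loan: kolkiyike
Deden 'kolseyeka' matches the inherited outcome exactly, so it is an inherited cognate, not a loan.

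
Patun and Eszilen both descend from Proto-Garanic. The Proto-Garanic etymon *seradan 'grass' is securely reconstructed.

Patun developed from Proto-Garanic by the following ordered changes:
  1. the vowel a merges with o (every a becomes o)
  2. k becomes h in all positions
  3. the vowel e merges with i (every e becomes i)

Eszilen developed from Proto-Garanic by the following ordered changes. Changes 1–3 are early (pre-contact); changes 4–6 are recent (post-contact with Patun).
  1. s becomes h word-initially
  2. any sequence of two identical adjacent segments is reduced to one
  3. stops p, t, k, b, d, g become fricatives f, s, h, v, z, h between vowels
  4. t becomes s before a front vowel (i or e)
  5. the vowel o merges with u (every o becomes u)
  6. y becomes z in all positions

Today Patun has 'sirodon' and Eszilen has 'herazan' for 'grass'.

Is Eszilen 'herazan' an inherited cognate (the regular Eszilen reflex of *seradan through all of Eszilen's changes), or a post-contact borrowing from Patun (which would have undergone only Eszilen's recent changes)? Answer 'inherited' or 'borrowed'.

If inherited, *seradan would pass through all of Eszilen's changes:
Eszilen: start from *seradan.
  rule 1 (debuccalisation): seradan → heradan
  rule 2: no change — heradan
  rule 3 (intervocalic lenition): heradan → herazan
  rule 4: no change — herazan
  rule 5: no change — herazan
  rule 6: no change — herazan
  ⇒ Eszilen herazan
If borrowed from Patun 'sirodon' after the early changes, it would undergo only the recent ones:
  rule 4 (palatalisation): no change (sirodon)
  rule 5 (vowel merger): sirodon → sirudun
  rule 6 (unconditioned shift): no change (sirudun)
  ⇒ as a loan: sirudun
Eszilen 'herazan' matches the inherited outcome exactly, so it is an inherited cognate, not a loan.

inherited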